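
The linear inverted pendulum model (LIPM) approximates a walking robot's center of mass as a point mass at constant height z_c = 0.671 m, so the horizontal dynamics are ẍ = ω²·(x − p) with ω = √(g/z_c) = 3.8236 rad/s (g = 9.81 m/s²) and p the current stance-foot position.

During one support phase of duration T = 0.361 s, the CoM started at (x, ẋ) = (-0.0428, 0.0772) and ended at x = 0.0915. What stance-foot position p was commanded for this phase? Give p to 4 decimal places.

p = -0.1296

ωT = 3.8236·0.361 = 1.380320; cosh(ωT) = 2.113835, sinh(ωT) = 1.862337
x(T) = p + (x₀−p)·cosh(ωT) + (ẋ₀/ω)·sinh(ωT) ⇒ p·(1 − cosh) = x(T) − x₀·cosh − (ẋ₀/ω)·sinh
numerator   = 0.0915 − (-0.0428)·2.113835 − (0.0772/3.8236)·1.862337 = 0.144371
denominator = 1 − 2.113835 = -1.113835
p = 0.144371 / -1.113835 = -0.1296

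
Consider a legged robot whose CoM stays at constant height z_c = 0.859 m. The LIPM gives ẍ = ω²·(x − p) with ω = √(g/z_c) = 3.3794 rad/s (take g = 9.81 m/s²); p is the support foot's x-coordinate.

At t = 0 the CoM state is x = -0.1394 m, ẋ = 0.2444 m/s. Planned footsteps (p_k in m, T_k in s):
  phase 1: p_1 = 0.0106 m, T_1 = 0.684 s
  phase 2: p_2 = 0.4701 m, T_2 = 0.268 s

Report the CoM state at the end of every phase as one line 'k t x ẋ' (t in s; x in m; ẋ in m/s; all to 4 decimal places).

phase 1: p=0.0106, T=0.684, ωT=2.311510, cosh=5.094378, sinh=4.995266; start (x,ẋ)=(-0.139400, 0.244400) → end (x,ẋ)=(-0.392296, -1.287085)
phase 2: p=0.4701, T=0.268, ωT=0.905679, cosh=1.438939, sinh=1.034672; start (x,ẋ)=(-0.392296, -1.287085) → end (x,ẋ)=(-1.164903, -4.867467)

1 0.6840 -0.3923 -1.2871
2 0.9520 -1.1649 -4.8675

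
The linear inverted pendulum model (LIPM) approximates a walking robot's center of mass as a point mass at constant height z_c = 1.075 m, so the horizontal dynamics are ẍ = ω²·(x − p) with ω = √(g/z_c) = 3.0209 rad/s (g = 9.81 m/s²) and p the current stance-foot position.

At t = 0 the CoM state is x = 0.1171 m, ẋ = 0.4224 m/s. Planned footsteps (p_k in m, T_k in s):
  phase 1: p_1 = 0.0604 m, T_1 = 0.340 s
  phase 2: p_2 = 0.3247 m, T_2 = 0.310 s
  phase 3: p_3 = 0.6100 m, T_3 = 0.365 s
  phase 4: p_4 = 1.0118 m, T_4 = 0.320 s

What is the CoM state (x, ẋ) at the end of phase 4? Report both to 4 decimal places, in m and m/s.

phase 1: p=0.0604, T=0.340, ωT=1.027106, cosh=1.575506, sinh=1.217465; start (x,ẋ)=(0.117100, 0.422400) → end (x,ẋ)=(0.319964, 0.874027)
phase 2: p=0.3247, T=0.310, ωT=0.936479, cosh=1.471495, sinh=1.079489; start (x,ẋ)=(0.319964, 0.874027) → end (x,ẋ)=(0.630057, 1.270683)
phase 3: p=0.6100, T=0.365, ωT=1.102629, cosh=1.672035, sinh=1.340038; start (x,ẋ)=(0.630057, 1.270683) → end (x,ẋ)=(1.207196, 2.205819)
phase 4: p=1.0118, T=0.320, ωT=0.966688, cosh=1.504781, sinh=1.124441; start (x,ẋ)=(1.207196, 2.205819) → end (x,ẋ)=(2.126880, 3.983002)

x = 2.1269, ẋ = 3.9830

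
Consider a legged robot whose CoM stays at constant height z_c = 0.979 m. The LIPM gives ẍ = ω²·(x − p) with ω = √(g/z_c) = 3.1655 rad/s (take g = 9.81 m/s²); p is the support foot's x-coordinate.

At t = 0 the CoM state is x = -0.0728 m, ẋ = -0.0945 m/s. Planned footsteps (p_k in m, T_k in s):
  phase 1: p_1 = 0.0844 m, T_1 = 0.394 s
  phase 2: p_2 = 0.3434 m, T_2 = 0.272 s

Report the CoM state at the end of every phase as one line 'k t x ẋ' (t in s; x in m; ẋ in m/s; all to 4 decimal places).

phase 1: p=0.0844, T=0.394, ωT=1.247207, cosh=1.883957, sinh=1.596651; start (x,ẋ)=(-0.072800, -0.094500) → end (x,ẋ)=(-0.259423, -0.972554)
phase 2: p=0.3434, T=0.272, ωT=0.861016, cosh=1.394148, sinh=0.971415; start (x,ẋ)=(-0.259423, -0.972554) → end (x,ẋ)=(-0.795478, -3.209574)

1 0.3940 -0.2594 -0.9726
2 0.6660 -0.7955 -3.2096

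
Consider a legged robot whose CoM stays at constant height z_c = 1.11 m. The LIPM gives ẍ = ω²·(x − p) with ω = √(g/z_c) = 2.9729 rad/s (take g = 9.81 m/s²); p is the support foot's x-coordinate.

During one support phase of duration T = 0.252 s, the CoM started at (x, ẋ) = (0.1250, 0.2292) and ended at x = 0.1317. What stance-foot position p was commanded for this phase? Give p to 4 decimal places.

p = 0.3176

ωT = 2.9729·0.252 = 0.749171; cosh(ωT) = 1.294002, sinh(ωT) = 0.821243
x(T) = p + (x₀−p)·cosh(ωT) + (ẋ₀/ω)·sinh(ωT) ⇒ p·(1 − cosh) = x(T) − x₀·cosh − (ẋ₀/ω)·sinh
numerator   = 0.1317 − (0.1250)·1.294002 − (0.2292/2.9729)·0.821243 = -0.093365
denominator = 1 − 1.294002 = -0.294002
p = -0.093365 / -0.294002 = 0.3176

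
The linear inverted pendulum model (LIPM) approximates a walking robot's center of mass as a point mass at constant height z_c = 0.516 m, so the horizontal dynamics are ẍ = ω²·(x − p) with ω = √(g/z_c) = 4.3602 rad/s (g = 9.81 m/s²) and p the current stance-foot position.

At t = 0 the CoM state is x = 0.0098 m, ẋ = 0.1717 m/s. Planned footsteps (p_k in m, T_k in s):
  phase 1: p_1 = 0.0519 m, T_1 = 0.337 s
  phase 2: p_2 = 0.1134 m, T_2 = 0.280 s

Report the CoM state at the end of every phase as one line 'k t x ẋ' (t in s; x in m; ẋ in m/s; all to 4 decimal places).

1 0.3370 0.0366 0.0151
2 0.6170 -0.0227 -0.4903

phase 1: p=0.0519, T=0.337, ωT=1.469387, cosh=2.288319, sinh=2.058253; start (x,ẋ)=(0.009800, 0.171700) → end (x,ẋ)=(0.036614, 0.015082)
phase 2: p=0.1134, T=0.280, ωT=1.220856, cosh=1.842533, sinh=1.547555; start (x,ẋ)=(0.036614, 0.015082) → end (x,ẋ)=(-0.022728, -0.490338)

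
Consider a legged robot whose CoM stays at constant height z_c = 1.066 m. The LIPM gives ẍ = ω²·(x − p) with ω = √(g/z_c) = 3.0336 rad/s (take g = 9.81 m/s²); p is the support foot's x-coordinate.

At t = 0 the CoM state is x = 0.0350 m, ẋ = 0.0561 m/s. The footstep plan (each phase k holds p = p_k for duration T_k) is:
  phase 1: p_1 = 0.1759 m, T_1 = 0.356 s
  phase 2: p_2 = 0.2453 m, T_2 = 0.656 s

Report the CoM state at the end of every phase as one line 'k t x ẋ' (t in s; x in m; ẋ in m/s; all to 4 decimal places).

phase 1: p=0.1759, T=0.356, ωT=1.079962, cosh=1.642088, sinh=1.302479; start (x,ẋ)=(0.035000, 0.056100) → end (x,ẋ)=(-0.031384, -0.464603)
phase 2: p=0.2453, T=0.656, ωT=1.990042, cosh=3.726264, sinh=3.589574; start (x,ẋ)=(-0.031384, -0.464603) → end (x,ẋ)=(-1.335448, -4.744132)

1 0.3560 -0.0314 -0.4646
2 1.0120 -1.3354 -4.7441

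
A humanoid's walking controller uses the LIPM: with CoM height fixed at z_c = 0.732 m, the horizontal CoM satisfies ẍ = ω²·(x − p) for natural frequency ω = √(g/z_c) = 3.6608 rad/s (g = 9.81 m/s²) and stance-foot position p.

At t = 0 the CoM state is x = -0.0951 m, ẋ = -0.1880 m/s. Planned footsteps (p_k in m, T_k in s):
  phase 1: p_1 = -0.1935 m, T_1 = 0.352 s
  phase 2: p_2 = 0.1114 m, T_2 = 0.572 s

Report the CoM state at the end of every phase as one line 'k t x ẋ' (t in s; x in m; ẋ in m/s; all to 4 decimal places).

phase 1: p=-0.1935, T=0.352, ωT=1.288602, cosh=1.951683, sinh=1.676027; start (x,ẋ)=(-0.095100, -0.188000) → end (x,ẋ)=(-0.087527, 0.236827)
phase 2: p=0.1114, T=0.572, ωT=2.093978, cosh=4.120167, sinh=3.996971; start (x,ẋ)=(-0.087527, 0.236827) → end (x,ẋ)=(-0.449636, -1.934951)

1 0.3520 -0.0875 0.2368
2 0.9240 -0.4496 -1.9350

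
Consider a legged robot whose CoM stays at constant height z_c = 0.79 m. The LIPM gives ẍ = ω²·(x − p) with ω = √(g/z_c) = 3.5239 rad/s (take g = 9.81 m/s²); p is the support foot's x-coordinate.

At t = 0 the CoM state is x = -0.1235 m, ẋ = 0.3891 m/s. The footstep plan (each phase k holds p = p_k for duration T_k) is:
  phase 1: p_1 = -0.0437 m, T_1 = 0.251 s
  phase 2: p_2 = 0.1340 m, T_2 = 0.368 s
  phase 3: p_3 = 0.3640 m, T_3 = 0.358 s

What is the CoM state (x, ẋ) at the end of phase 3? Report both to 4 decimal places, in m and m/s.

x = -0.7532, ẋ = -3.6375

phase 1: p=-0.0437, T=0.251, ωT=0.884499, cosh=1.417346, sinh=1.004425; start (x,ẋ)=(-0.123500, 0.389100) → end (x,ẋ)=(-0.045898, 0.269038)
phase 2: p=0.1340, T=0.368, ωT=1.296795, cosh=1.965481, sinh=1.692075; start (x,ẋ)=(-0.045898, 0.269038) → end (x,ẋ)=(-0.090402, -0.543891)
phase 3: p=0.3640, T=0.358, ωT=1.261556, cosh=1.907062, sinh=1.623850; start (x,ẋ)=(-0.090402, -0.543891) → end (x,ẋ)=(-0.753204, -3.637453)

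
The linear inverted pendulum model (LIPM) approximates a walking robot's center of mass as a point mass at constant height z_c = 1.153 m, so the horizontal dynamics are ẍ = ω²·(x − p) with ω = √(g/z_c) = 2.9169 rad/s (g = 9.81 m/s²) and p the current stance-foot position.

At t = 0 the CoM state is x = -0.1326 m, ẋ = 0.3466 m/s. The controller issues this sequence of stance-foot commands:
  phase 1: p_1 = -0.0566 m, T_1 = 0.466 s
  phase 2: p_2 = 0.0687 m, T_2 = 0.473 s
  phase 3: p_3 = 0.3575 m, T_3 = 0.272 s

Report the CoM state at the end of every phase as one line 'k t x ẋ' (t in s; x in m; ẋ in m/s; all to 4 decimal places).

1 0.4660 0.0017 0.3162
2 0.9390 0.1290 0.3045
3 1.2110 0.1450 -0.1807

phase 1: p=-0.0566, T=0.466, ωT=1.359275, cosh=2.075109, sinh=1.818262; start (x,ẋ)=(-0.132600, 0.346600) → end (x,ẋ)=(0.001746, 0.316152)
phase 2: p=0.0687, T=0.473, ωT=1.379694, cosh=2.112670, sinh=1.861014; start (x,ẋ)=(0.001746, 0.316152) → end (x,ẋ)=(0.128958, 0.304475)
phase 3: p=0.3575, T=0.272, ωT=0.793397, cosh=1.331600, sinh=0.879294; start (x,ẋ)=(0.128958, 0.304475) → end (x,ẋ)=(0.144956, -0.180730)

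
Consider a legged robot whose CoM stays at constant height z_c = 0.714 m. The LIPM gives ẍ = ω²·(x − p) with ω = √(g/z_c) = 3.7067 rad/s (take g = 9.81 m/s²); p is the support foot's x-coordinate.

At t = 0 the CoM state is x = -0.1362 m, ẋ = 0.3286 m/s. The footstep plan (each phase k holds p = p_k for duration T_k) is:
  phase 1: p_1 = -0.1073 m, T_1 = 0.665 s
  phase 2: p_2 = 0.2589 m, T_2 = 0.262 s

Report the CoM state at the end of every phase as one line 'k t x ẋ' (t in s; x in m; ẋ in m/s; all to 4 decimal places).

phase 1: p=-0.1073, T=0.665, ωT=2.464956, cosh=5.923986, sinh=5.838973; start (x,ẋ)=(-0.136200, 0.328600) → end (x,ẋ)=(0.239123, 1.321130)
phase 2: p=0.2589, T=0.262, ωT=0.971155, cosh=1.509820, sinh=1.131174; start (x,ẋ)=(0.239123, 1.321130) → end (x,ẋ)=(0.632210, 1.911746)

1 0.6650 0.2391 1.3211
2 0.9270 0.6322 1.9117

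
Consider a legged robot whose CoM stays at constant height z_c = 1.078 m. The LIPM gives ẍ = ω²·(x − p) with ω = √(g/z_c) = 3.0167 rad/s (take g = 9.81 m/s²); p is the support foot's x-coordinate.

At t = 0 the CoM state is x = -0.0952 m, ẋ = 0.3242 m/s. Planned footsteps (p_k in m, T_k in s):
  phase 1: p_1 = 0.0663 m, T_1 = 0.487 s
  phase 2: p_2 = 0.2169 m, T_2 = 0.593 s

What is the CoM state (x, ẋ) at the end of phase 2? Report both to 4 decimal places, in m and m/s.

x = -0.9537, ẋ = -3.4243

phase 1: p=0.0663, T=0.487, ωT=1.469133, cosh=2.287795, sinh=2.057670; start (x,ẋ)=(-0.095200, 0.324200) → end (x,ẋ)=(-0.082044, -0.260788)
phase 2: p=0.2169, T=0.593, ωT=1.788903, cosh=3.075015, sinh=2.907871; start (x,ẋ)=(-0.082044, -0.260788) → end (x,ẋ)=(-0.953738, -3.424318)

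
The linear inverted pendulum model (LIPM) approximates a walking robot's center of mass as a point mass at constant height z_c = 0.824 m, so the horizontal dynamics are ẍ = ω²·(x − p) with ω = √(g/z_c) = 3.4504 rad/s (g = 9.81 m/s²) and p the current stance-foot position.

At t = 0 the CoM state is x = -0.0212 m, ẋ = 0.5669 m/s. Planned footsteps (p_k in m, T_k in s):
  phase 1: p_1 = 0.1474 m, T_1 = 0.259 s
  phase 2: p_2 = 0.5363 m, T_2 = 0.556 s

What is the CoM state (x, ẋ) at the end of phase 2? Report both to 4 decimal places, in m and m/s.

phase 1: p=0.1474, T=0.259, ωT=0.893654, cosh=1.426601, sinh=1.017442; start (x,ẋ)=(-0.021200, 0.566900) → end (x,ẋ)=(0.074041, 0.216855)
phase 2: p=0.5363, T=0.556, ωT=1.918422, cosh=3.478522, sinh=3.331684; start (x,ẋ)=(0.074041, 0.216855) → end (x,ẋ)=(-0.862285, -4.559630)

x = -0.8623, ẋ = -4.5596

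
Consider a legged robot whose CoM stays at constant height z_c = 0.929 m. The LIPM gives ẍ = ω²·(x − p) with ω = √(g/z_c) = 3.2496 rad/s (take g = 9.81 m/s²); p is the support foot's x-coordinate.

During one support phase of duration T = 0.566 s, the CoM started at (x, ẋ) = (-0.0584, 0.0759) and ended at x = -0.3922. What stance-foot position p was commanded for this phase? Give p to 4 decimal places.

p = 0.1238

ωT = 3.2496·0.566 = 1.839274; cosh(ωT) = 3.225449, sinh(ωT) = 3.066517
x(T) = p + (x₀−p)·cosh(ωT) + (ẋ₀/ω)·sinh(ωT) ⇒ p·(1 − cosh) = x(T) − x₀·cosh − (ẋ₀/ω)·sinh
numerator   = -0.3922 − (-0.0584)·3.225449 − (0.0759/3.2496)·3.066517 = -0.275458
denominator = 1 − 3.225449 = -2.225449
p = -0.275458 / -2.225449 = 0.1238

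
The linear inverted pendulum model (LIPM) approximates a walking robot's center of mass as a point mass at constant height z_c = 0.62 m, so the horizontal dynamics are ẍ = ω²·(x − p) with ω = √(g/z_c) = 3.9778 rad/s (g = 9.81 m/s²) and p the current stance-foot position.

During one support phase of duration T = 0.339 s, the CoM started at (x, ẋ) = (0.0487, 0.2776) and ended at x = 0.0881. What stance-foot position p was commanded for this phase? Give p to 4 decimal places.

p = 0.1301

ωT = 3.9778·0.339 = 1.348474; cosh(ωT) = 2.055590, sinh(ωT) = 1.795954
x(T) = p + (x₀−p)·cosh(ωT) + (ẋ₀/ω)·sinh(ωT) ⇒ p·(1 − cosh) = x(T) − x₀·cosh − (ẋ₀/ω)·sinh
numerator   = 0.0881 − (0.0487)·2.055590 − (0.2776/3.9778)·1.795954 = -0.137342
denominator = 1 − 2.055590 = -1.055590
p = -0.137342 / -1.055590 = 0.1301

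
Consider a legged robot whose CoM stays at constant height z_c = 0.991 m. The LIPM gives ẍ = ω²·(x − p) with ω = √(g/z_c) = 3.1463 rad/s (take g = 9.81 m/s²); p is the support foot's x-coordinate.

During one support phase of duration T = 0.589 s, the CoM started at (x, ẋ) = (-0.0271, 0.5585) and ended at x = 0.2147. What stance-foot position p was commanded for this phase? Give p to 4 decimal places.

ωT = 3.1463·0.589 = 1.853171; cosh(ωT) = 3.268378, sinh(ωT) = 3.111639
x(T) = p + (x₀−p)·cosh(ωT) + (ẋ₀/ω)·sinh(ωT) ⇒ p·(1 − cosh) = x(T) − x₀·cosh − (ẋ₀/ω)·sinh
numerator   = 0.2147 − (-0.0271)·3.268378 − (0.5585/3.1463)·3.111639 = -0.249074
denominator = 1 − 3.268378 = -2.268378
p = -0.249074 / -2.268378 = 0.1098

p = 0.1098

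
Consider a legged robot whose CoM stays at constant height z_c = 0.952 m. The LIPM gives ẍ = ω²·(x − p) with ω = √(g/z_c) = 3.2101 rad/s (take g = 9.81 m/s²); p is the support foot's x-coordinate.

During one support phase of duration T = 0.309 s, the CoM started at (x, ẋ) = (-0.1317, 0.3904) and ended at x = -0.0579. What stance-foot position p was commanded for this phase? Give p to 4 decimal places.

p = -0.0050

ωT = 3.2101·0.309 = 0.991921; cosh(ωT) = 1.533636, sinh(ωT) = 1.162773
x(T) = p + (x₀−p)·cosh(ωT) + (ẋ₀/ω)·sinh(ωT) ⇒ p·(1 − cosh) = x(T) − x₀·cosh − (ẋ₀/ω)·sinh
numerator   = -0.0579 − (-0.1317)·1.533636 − (0.3904/3.2101)·1.162773 = 0.002668
denominator = 1 − 1.533636 = -0.533636
p = 0.002668 / -0.533636 = -0.0050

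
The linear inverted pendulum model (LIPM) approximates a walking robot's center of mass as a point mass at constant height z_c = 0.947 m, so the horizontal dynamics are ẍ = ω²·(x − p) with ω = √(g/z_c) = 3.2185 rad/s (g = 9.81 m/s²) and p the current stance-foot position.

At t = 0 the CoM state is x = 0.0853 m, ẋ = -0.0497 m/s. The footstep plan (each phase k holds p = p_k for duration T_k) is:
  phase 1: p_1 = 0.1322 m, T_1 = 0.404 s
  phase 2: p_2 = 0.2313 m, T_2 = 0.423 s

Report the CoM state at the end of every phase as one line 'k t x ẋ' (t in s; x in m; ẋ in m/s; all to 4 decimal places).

1 0.4040 0.0135 -0.3544
2 0.8270 -0.4222 -2.0145

phase 1: p=0.1322, T=0.404, ωT=1.300274, cosh=1.971380, sinh=1.698923; start (x,ẋ)=(0.085300, -0.049700) → end (x,ẋ)=(0.013508, -0.354426)
phase 2: p=0.2313, T=0.423, ωT=1.361425, cosh=2.079023, sinh=1.822728; start (x,ẋ)=(0.013508, -0.354426) → end (x,ẋ)=(-0.422217, -2.014528)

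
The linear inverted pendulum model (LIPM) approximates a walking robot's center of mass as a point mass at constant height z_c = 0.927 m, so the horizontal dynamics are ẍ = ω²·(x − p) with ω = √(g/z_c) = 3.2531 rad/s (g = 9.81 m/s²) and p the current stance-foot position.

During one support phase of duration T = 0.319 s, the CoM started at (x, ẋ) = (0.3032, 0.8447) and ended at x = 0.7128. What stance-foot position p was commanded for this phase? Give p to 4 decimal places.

ωT = 3.2531·0.319 = 1.037739; cosh(ωT) = 1.588541, sinh(ωT) = 1.234286
x(T) = p + (x₀−p)·cosh(ωT) + (ẋ₀/ω)·sinh(ωT) ⇒ p·(1 − cosh) = x(T) − x₀·cosh − (ẋ₀/ω)·sinh
numerator   = 0.7128 − (0.3032)·1.588541 − (0.8447/3.2531)·1.234286 = -0.089340
denominator = 1 − 1.588541 = -0.588541
p = -0.089340 / -0.588541 = 0.1518

p = 0.1518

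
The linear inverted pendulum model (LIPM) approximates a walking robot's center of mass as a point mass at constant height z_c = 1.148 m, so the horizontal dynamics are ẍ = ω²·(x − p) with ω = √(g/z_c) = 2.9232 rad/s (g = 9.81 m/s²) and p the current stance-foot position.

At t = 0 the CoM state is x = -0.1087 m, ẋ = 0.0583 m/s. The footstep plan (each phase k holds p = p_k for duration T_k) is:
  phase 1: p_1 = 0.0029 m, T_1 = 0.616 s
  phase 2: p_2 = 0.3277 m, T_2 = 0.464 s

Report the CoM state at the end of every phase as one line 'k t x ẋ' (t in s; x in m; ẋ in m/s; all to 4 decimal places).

phase 1: p=0.0029, T=0.616, ωT=1.800691, cosh=3.109508, sinh=2.944323; start (x,ẋ)=(-0.108700, 0.058300) → end (x,ẋ)=(-0.285400, -0.779240)
phase 2: p=0.3277, T=0.464, ωT=1.356365, cosh=2.069826, sinh=1.812230; start (x,ẋ)=(-0.285400, -0.779240) → end (x,ẋ)=(-1.424397, -4.860793)

1 0.6160 -0.2854 -0.7792
2 1.0800 -1.4244 -4.8608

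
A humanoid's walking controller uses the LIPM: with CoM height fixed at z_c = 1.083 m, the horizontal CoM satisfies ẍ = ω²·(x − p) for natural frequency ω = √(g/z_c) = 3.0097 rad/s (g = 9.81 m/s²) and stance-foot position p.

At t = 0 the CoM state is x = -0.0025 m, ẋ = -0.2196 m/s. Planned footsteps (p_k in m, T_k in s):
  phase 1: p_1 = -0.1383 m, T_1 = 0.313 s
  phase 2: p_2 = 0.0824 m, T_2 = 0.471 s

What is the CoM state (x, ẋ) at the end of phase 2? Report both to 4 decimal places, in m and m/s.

phase 1: p=-0.1383, T=0.313, ωT=0.942036, cosh=1.477516, sinh=1.087683; start (x,ẋ)=(-0.002500, -0.219600) → end (x,ẋ)=(-0.017015, 0.120092)
phase 2: p=0.0824, T=0.471, ωT=1.417569, cosh=2.184688, sinh=1.942386; start (x,ẋ)=(-0.017015, 0.120092) → end (x,ẋ)=(-0.057286, -0.318816)

x = -0.0573, ẋ = -0.3188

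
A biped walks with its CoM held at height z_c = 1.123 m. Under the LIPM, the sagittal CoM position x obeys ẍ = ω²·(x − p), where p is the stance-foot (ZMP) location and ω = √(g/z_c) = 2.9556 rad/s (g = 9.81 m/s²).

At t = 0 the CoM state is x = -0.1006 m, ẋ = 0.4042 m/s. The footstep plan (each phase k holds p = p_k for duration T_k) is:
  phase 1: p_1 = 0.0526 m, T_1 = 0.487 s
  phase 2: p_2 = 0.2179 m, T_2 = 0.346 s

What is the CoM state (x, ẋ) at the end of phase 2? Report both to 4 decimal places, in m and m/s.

phase 1: p=0.0526, T=0.487, ωT=1.439377, cosh=2.227572, sinh=1.990496; start (x,ẋ)=(-0.100600, 0.404200) → end (x,ẋ)=(-0.016449, -0.000908)
phase 2: p=0.2179, T=0.346, ωT=1.022638, cosh=1.570082, sinh=1.210437; start (x,ẋ)=(-0.016449, -0.000908) → end (x,ẋ)=(-0.150419, -0.839825)

x = -0.1504, ẋ = -0.8398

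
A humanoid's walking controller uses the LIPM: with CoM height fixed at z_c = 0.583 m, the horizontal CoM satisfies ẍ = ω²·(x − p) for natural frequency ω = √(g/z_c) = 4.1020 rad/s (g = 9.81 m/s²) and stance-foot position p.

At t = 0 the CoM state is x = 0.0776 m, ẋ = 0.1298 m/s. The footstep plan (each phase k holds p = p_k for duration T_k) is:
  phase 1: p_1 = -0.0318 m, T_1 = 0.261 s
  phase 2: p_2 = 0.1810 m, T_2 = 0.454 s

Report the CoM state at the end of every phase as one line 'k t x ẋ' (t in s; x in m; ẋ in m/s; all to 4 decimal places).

phase 1: p=-0.0318, T=0.261, ωT=1.070622, cosh=1.629994, sinh=1.287199; start (x,ẋ)=(0.077600, 0.129800) → end (x,ẋ)=(0.187252, 0.789215)
phase 2: p=0.1810, T=0.454, ωT=1.862308, cosh=3.296947, sinh=3.141633; start (x,ẋ)=(0.187252, 0.789215) → end (x,ẋ)=(0.806057, 2.682574)

1 0.2610 0.1873 0.7892
2 0.7150 0.8061 2.6826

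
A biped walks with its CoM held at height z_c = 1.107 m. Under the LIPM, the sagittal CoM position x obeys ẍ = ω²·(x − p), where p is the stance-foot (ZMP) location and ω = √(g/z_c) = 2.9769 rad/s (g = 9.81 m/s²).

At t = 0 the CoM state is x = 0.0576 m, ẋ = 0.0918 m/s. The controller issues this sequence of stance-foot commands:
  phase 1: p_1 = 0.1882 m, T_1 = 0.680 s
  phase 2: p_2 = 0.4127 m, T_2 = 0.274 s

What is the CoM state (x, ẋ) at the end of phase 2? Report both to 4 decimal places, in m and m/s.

x = -0.7492, ẋ = -3.1350

phase 1: p=0.1882, T=0.680, ωT=2.024292, cosh=3.851418, sinh=3.719331; start (x,ẋ)=(0.057600, 0.091800) → end (x,ẋ)=(-0.200101, -1.092453)
phase 2: p=0.4127, T=0.274, ωT=0.815671, cosh=1.351517, sinh=0.909174; start (x,ẋ)=(-0.200101, -1.092453) → end (x,ẋ)=(-0.749156, -3.135026)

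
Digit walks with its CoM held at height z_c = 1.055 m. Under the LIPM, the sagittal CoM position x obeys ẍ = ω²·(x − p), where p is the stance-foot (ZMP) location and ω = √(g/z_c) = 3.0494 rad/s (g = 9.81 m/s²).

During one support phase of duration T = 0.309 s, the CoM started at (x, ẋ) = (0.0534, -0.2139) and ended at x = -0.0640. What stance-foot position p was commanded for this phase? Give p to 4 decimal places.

p = 0.1394

ωT = 3.0494·0.309 = 0.942265; cosh(ωT) = 1.477765, sinh(ωT) = 1.088021
x(T) = p + (x₀−p)·cosh(ωT) + (ẋ₀/ω)·sinh(ωT) ⇒ p·(1 − cosh) = x(T) − x₀·cosh − (ẋ₀/ω)·sinh
numerator   = -0.0640 − (0.0534)·1.477765 − (-0.2139/3.0494)·1.088021 = -0.066593
denominator = 1 − 1.477765 = -0.477765
p = -0.066593 / -0.477765 = 0.1394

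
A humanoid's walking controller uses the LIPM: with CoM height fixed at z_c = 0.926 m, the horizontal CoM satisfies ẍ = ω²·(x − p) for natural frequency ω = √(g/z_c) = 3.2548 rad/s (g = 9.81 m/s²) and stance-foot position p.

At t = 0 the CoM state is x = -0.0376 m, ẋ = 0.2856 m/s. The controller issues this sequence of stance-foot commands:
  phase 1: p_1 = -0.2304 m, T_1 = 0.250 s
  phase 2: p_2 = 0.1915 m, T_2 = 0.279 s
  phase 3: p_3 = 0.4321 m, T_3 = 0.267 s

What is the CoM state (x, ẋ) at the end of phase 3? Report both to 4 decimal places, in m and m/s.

phase 1: p=-0.2304, T=0.250, ωT=0.813700, cosh=1.349728, sinh=0.906513; start (x,ẋ)=(-0.037600, 0.285600) → end (x,ẋ)=(0.109372, 0.954342)
phase 2: p=0.1915, T=0.279, ωT=0.908089, cosh=1.441437, sinh=1.038143; start (x,ẋ)=(0.109372, 0.954342) → end (x,ẋ)=(0.377512, 1.098117)
phase 3: p=0.4321, T=0.267, ωT=0.869032, cosh=1.401979, sinh=0.982622; start (x,ẋ)=(0.377512, 1.098117) → end (x,ẋ)=(0.687089, 1.364950)

x = 0.6871, ẋ = 1.3649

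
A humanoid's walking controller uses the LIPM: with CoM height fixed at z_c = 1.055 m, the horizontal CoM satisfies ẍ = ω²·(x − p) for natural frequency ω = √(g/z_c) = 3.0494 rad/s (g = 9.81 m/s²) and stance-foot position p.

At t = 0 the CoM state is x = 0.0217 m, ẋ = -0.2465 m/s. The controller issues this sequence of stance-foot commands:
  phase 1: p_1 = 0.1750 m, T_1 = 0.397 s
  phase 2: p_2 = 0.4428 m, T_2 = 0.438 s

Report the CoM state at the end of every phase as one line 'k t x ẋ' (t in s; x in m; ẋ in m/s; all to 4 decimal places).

phase 1: p=0.1750, T=0.397, ωT=1.210612, cosh=1.826776, sinh=1.528761; start (x,ẋ)=(0.021700, -0.246500) → end (x,ẋ)=(-0.228623, -1.164955)
phase 2: p=0.4428, T=0.438, ωT=1.335637, cosh=2.032704, sinh=1.769714; start (x,ẋ)=(-0.228623, -1.164955) → end (x,ẋ)=(-1.598084, -5.991387)

1 0.3970 -0.2286 -1.1650
2 0.8350 -1.5981 -5.9914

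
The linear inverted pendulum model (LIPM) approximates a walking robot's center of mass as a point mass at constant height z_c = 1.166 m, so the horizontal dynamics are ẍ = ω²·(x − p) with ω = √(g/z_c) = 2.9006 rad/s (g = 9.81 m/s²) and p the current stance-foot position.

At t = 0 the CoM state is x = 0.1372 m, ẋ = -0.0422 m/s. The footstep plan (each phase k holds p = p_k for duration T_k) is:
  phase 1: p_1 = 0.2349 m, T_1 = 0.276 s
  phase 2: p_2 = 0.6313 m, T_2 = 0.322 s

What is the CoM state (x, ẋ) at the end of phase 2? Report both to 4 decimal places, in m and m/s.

x = -0.2763, ẋ = -2.1382

phase 1: p=0.2349, T=0.276, ωT=0.800566, cosh=1.337937, sinh=0.888863; start (x,ẋ)=(0.137200, -0.042200) → end (x,ẋ)=(0.091252, -0.308355)
phase 2: p=0.6313, T=0.322, ωT=0.933993, cosh=1.468816, sinh=1.075834; start (x,ẋ)=(0.091252, -0.308355) → end (x,ẋ)=(-0.276300, -2.138172)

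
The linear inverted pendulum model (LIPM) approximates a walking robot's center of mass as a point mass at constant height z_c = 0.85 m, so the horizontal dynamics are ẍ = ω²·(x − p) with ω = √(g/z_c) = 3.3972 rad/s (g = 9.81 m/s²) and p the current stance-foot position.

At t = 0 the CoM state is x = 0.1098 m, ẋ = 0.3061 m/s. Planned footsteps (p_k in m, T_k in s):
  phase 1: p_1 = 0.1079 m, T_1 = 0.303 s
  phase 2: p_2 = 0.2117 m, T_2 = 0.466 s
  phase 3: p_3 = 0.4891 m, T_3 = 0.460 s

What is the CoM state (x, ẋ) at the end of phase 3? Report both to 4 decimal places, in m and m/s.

phase 1: p=0.1079, T=0.303, ωT=1.029352, cosh=1.578244, sinh=1.221006; start (x,ẋ)=(0.109800, 0.306100) → end (x,ẋ)=(0.220916, 0.490982)
phase 2: p=0.2117, T=0.466, ωT=1.583095, cosh=2.537672, sinh=2.332334; start (x,ẋ)=(0.220916, 0.490982) → end (x,ẋ)=(0.572168, 1.318971)
phase 3: p=0.4891, T=0.460, ωT=1.562712, cosh=2.490656, sinh=2.281089; start (x,ẋ)=(0.572168, 1.318971) → end (x,ẋ)=(1.581632, 3.928822)

x = 1.5816, ẋ = 3.9288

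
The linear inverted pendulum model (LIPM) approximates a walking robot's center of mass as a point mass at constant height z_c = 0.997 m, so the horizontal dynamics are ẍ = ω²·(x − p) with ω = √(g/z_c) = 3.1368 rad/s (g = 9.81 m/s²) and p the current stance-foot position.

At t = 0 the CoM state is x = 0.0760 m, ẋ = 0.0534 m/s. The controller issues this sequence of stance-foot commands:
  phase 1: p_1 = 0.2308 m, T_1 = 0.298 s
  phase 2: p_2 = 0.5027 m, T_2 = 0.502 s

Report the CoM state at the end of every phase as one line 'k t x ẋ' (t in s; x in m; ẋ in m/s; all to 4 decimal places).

1 0.2980 0.0216 -0.4445
2 0.8000 -1.0362 -4.6066

phase 1: p=0.2308, T=0.298, ωT=0.934766, cosh=1.469648, sinh=1.076970; start (x,ẋ)=(0.076000, 0.053400) → end (x,ẋ)=(0.021633, -0.444472)
phase 2: p=0.5027, T=0.502, ωT=1.574674, cosh=2.518120, sinh=2.311045; start (x,ẋ)=(0.021633, -0.444472) → end (x,ẋ)=(-1.036152, -4.606631)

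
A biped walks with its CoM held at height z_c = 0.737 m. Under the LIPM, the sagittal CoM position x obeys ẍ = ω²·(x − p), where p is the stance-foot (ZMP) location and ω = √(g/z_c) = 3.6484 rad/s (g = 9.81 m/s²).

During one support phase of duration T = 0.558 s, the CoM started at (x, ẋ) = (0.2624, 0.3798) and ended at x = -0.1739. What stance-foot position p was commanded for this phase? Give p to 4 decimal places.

ωT = 3.6484·0.558 = 2.035807; cosh(ωT) = 3.894503, sinh(ωT) = 3.763928
x(T) = p + (x₀−p)·cosh(ωT) + (ẋ₀/ω)·sinh(ωT) ⇒ p·(1 − cosh) = x(T) − x₀·cosh − (ẋ₀/ω)·sinh
numerator   = -0.1739 − (0.2624)·3.894503 − (0.3798/3.6484)·3.763928 = -1.587644
denominator = 1 − 3.894503 = -2.894503
p = -1.587644 / -2.894503 = 0.5485

p = 0.5485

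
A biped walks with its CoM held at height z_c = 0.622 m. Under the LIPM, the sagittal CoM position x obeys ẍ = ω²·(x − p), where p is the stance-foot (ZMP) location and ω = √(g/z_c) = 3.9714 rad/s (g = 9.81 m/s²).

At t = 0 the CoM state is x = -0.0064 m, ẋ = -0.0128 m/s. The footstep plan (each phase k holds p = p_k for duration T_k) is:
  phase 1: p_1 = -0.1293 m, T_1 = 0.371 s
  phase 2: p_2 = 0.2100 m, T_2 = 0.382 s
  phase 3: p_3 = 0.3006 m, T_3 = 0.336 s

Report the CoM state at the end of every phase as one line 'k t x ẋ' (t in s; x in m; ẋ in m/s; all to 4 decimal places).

1 0.3710 0.1463 0.9797
2 0.7530 0.5930 1.7915
3 1.0890 1.6916 5.6900

phase 1: p=-0.1293, T=0.371, ωT=1.473389, cosh=2.296574, sinh=2.067427; start (x,ẋ)=(-0.006400, -0.012800) → end (x,ẋ)=(0.146286, 0.979684)
phase 2: p=0.2100, T=0.382, ωT=1.517075, cosh=2.389111, sinh=2.169759; start (x,ẋ)=(0.146286, 0.979684) → end (x,ẋ)=(0.593026, 1.791549)
phase 3: p=0.3006, T=0.336, ωT=1.334390, cosh=2.030499, sinh=1.767181; start (x,ẋ)=(0.593026, 1.791549) → end (x,ẋ)=(1.691568, 5.690035)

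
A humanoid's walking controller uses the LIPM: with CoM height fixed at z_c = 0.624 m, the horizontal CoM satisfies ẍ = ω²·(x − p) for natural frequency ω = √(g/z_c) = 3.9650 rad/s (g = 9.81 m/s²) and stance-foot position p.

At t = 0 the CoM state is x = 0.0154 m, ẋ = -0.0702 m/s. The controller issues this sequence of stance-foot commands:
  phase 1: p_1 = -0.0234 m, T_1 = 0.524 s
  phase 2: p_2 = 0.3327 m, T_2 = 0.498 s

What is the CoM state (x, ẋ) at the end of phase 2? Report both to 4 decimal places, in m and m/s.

phase 1: p=-0.0234, T=0.524, ωT=2.077660, cosh=4.055492, sinh=3.930269; start (x,ẋ)=(0.015400, -0.070200) → end (x,ẋ)=(0.064368, 0.319945)
phase 2: p=0.3327, T=0.498, ωT=1.974570, cosh=3.671171, sinh=3.532350; start (x,ẋ)=(0.064368, 0.319945) → end (x,ẋ)=(-0.367359, -2.583624)

x = -0.3674, ẋ = -2.5836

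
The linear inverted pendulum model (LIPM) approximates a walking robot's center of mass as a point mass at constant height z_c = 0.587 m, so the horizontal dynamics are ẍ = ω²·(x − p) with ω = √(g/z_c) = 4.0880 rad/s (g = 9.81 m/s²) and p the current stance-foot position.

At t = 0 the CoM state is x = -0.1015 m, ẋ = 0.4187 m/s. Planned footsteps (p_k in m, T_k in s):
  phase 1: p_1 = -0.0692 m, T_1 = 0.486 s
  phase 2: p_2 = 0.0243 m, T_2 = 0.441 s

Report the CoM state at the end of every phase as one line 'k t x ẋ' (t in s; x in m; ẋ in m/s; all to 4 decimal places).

phase 1: p=-0.0692, T=0.486, ωT=1.986768, cosh=3.714533, sinh=3.577395; start (x,ẋ)=(-0.101500, 0.418700) → end (x,ẋ)=(0.177224, 1.082907)
phase 2: p=0.0243, T=0.441, ωT=1.802808, cosh=3.115747, sinh=2.950912; start (x,ẋ)=(0.177224, 1.082907) → end (x,ẋ)=(1.282465, 5.218832)

1 0.4860 0.1772 1.0829
2 0.9270 1.2825 5.2188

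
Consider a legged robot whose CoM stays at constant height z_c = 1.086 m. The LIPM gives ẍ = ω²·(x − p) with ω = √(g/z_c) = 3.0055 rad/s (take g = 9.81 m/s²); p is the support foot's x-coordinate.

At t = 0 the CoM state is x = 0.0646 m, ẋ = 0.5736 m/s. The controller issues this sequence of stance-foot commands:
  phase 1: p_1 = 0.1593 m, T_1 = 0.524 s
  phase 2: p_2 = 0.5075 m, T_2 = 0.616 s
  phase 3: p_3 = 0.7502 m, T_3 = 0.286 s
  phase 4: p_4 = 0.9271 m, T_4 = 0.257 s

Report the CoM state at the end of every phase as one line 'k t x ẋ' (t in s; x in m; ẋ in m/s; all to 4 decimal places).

1 0.5240 0.3620 0.7867
2 1.1400 0.8456 1.2084
3 1.4260 1.2728 1.9610
4 1.6830 1.9368 3.4605

phase 1: p=0.1593, T=0.524, ωT=1.574882, cosh=2.518602, sinh=2.311570; start (x,ẋ)=(0.064600, 0.573600) → end (x,ẋ)=(0.361952, 0.786749)
phase 2: p=0.5075, T=0.616, ωT=1.851388, cosh=3.262836, sinh=3.105817; start (x,ẋ)=(0.361952, 0.786749) → end (x,ẋ)=(0.845609, 1.208408)
phase 3: p=0.7502, T=0.286, ωT=0.859573, cosh=1.392747, sinh=0.969405; start (x,ẋ)=(0.845609, 1.208408) → end (x,ẋ)=(1.272845, 1.960986)
phase 4: p=0.9271, T=0.257, ωT=0.772414, cosh=1.313441, sinh=0.851544; start (x,ẋ)=(1.272845, 1.960986) → end (x,ẋ)=(1.936819, 3.460509)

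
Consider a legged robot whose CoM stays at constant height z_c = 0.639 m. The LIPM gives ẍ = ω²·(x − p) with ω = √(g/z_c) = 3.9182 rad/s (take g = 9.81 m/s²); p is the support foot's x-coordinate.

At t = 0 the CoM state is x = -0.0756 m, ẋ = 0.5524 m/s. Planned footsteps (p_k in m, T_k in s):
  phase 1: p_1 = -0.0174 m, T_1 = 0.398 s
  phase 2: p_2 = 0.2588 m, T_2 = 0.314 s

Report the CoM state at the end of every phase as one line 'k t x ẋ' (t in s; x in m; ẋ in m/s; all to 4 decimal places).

phase 1: p=-0.0174, T=0.398, ωT=1.559444, cosh=2.483214, sinh=2.272961; start (x,ẋ)=(-0.075600, 0.552400) → end (x,ẋ)=(0.158526, 0.853403)
phase 2: p=0.2588, T=0.314, ωT=1.230315, cosh=1.857254, sinh=1.565053; start (x,ẋ)=(0.158526, 0.853403) → end (x,ẋ)=(0.413442, 0.970087)

1 0.3980 0.1585 0.8534
2 0.7120 0.4134 0.9701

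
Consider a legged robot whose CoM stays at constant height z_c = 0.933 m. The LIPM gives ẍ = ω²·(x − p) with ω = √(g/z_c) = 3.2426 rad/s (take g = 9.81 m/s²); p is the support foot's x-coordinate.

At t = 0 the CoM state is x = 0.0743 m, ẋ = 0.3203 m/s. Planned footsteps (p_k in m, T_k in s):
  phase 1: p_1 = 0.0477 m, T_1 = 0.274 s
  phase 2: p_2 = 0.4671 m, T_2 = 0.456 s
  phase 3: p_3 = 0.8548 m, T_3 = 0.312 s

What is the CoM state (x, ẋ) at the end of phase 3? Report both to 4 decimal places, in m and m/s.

phase 1: p=0.0477, T=0.274, ωT=0.888472, cosh=1.421348, sinh=1.010065; start (x,ẋ)=(0.074300, 0.320300) → end (x,ẋ)=(0.185281, 0.542379)
phase 2: p=0.4671, T=0.456, ωT=1.478626, cosh=2.307431, sinh=2.079481; start (x,ẋ)=(0.185281, 0.542379) → end (x,ẋ)=(0.164649, -0.648783)
phase 3: p=0.8548, T=0.312, ωT=1.011691, cosh=1.556926, sinh=1.193322; start (x,ẋ)=(0.164649, -0.648783) → end (x,ẋ)=(-0.458475, -3.680623)

x = -0.4585, ẋ = -3.6806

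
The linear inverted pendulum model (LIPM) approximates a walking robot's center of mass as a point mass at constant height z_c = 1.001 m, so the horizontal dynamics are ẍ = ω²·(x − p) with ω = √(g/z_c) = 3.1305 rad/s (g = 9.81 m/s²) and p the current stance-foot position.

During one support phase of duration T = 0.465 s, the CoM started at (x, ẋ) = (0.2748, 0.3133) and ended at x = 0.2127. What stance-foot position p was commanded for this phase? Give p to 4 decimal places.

ωT = 3.1305·0.465 = 1.455683; cosh(ωT) = 2.260325, sinh(ωT) = 2.027084
x(T) = p + (x₀−p)·cosh(ωT) + (ẋ₀/ω)·sinh(ωT) ⇒ p·(1 − cosh) = x(T) − x₀·cosh − (ẋ₀/ω)·sinh
numerator   = 0.2127 − (0.2748)·2.260325 − (0.3133/3.1305)·2.027084 = -0.611308
denominator = 1 − 2.260325 = -1.260325
p = -0.611308 / -1.260325 = 0.4850

p = 0.4850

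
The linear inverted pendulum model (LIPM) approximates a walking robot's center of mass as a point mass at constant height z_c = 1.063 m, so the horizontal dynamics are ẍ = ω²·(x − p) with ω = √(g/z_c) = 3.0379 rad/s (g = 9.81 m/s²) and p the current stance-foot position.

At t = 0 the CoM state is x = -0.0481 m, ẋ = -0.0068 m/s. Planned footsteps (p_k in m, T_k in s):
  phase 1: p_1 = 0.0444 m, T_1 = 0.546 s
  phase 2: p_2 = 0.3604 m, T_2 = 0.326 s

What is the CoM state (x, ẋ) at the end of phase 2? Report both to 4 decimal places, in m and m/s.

x = -0.7967, ẋ = -3.1391

phase 1: p=0.0444, T=0.546, ωT=1.658693, cosh=2.721416, sinh=2.531028; start (x,ẋ)=(-0.048100, -0.006800) → end (x,ẋ)=(-0.212996, -0.729739)
phase 2: p=0.3604, T=0.326, ωT=0.990355, cosh=1.531818, sinh=1.160373; start (x,ẋ)=(-0.212996, -0.729739) → end (x,ẋ)=(-0.796674, -3.139106)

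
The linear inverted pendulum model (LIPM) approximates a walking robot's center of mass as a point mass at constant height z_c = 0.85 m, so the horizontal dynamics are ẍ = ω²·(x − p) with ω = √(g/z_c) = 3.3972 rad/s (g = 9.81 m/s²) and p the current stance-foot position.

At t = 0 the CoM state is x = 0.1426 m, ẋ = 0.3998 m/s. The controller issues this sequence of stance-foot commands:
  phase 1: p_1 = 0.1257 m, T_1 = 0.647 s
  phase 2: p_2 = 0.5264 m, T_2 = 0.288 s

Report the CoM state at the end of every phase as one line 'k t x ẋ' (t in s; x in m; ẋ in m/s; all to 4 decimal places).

1 0.6470 0.7262 2.0780
2 0.9350 1.5283 3.9298

phase 1: p=0.1257, T=0.647, ωT=2.197988, cosh=4.558952, sinh=4.447925; start (x,ẋ)=(0.142600, 0.399800) → end (x,ẋ)=(0.726201, 2.078036)
phase 2: p=0.5264, T=0.288, ωT=0.978394, cosh=1.518047, sinh=1.142133; start (x,ẋ)=(0.726201, 2.078036) → end (x,ẋ)=(1.528339, 3.929795)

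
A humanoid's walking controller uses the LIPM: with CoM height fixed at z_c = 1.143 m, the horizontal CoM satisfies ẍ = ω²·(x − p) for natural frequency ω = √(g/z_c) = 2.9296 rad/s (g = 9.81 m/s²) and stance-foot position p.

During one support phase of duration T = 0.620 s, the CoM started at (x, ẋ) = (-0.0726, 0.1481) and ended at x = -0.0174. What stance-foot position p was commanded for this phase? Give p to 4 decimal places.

p = -0.0280

ωT = 2.9296·0.620 = 1.816352; cosh(ωT) = 3.156001, sinh(ωT) = 2.993383
x(T) = p + (x₀−p)·cosh(ωT) + (ẋ₀/ω)·sinh(ωT) ⇒ p·(1 − cosh) = x(T) − x₀·cosh − (ẋ₀/ω)·sinh
numerator   = -0.0174 − (-0.0726)·3.156001 − (0.1481/2.9296)·2.993383 = 0.060401
denominator = 1 − 3.156001 = -2.156001
p = 0.060401 / -2.156001 = -0.0280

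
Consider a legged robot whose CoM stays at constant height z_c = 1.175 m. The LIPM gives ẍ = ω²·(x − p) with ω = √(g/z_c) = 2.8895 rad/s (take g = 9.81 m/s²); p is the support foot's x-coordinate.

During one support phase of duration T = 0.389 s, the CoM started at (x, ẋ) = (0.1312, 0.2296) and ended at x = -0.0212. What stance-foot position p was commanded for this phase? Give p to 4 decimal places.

p = 0.5045

ωT = 2.8895·0.389 = 1.124016; cosh(ωT) = 1.701079, sinh(ωT) = 1.376107
x(T) = p + (x₀−p)·cosh(ωT) + (ẋ₀/ω)·sinh(ωT) ⇒ p·(1 − cosh) = x(T) − x₀·cosh − (ẋ₀/ω)·sinh
numerator   = -0.0212 − (0.1312)·1.701079 − (0.2296/2.8895)·1.376107 = -0.353727
denominator = 1 − 1.701079 = -0.701079
p = -0.353727 / -0.701079 = 0.5045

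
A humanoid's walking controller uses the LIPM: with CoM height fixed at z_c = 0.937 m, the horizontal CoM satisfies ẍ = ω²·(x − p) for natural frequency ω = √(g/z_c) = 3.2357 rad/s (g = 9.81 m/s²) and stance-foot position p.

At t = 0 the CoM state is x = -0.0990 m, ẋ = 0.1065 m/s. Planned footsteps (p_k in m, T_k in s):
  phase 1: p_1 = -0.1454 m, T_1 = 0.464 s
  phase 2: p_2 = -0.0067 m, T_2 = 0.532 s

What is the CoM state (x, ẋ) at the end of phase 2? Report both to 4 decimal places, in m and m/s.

phase 1: p=-0.1454, T=0.464, ωT=1.501365, cosh=2.355318, sinh=2.132492; start (x,ẋ)=(-0.099000, 0.106500) → end (x,ẋ)=(0.034076, 0.571006)
phase 2: p=-0.0067, T=0.532, ωT=1.721392, cosh=2.885563, sinh=2.706746; start (x,ẋ)=(0.034076, 0.571006) → end (x,ẋ)=(0.588622, 2.004797)

x = 0.5886, ẋ = 2.0048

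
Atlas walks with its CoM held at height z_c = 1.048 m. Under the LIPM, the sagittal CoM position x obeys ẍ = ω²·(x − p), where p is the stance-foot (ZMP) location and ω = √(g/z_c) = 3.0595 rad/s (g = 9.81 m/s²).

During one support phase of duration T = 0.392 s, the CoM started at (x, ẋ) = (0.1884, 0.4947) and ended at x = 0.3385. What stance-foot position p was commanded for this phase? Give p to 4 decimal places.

p = 0.3042

ωT = 3.0595·0.392 = 1.199324; cosh(ωT) = 1.809636, sinh(ωT) = 1.508238
x(T) = p + (x₀−p)·cosh(ωT) + (ẋ₀/ω)·sinh(ωT) ⇒ p·(1 − cosh) = x(T) − x₀·cosh − (ẋ₀/ω)·sinh
numerator   = 0.3385 − (0.1884)·1.809636 − (0.4947/3.0595)·1.508238 = -0.246307
denominator = 1 − 1.809636 = -0.809636
p = -0.246307 / -0.809636 = 0.3042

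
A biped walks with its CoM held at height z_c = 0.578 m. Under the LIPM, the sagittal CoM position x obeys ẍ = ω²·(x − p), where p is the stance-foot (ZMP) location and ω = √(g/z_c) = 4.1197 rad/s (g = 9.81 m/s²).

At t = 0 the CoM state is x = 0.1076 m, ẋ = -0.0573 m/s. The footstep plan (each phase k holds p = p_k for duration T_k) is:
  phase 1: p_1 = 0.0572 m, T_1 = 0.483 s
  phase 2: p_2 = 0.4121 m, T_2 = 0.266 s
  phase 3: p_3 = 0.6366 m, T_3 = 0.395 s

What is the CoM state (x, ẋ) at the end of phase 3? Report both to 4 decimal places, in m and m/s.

x = -0.6382, ẋ = -4.9763

phase 1: p=0.0572, T=0.483, ωT=1.989815, cosh=3.725451, sinh=3.588730; start (x,ẋ)=(0.107600, -0.057300) → end (x,ẋ)=(0.195048, 0.531670)
phase 2: p=0.4121, T=0.266, ωT=1.095840, cosh=1.662977, sinh=1.328718; start (x,ẋ)=(0.195048, 0.531670) → end (x,ẋ)=(0.222626, -0.303971)
phase 3: p=0.6366, T=0.395, ωT=1.627282, cosh=2.643241, sinh=2.446778; start (x,ẋ)=(0.222626, -0.303971) → end (x,ẋ)=(-0.638169, -4.976325)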